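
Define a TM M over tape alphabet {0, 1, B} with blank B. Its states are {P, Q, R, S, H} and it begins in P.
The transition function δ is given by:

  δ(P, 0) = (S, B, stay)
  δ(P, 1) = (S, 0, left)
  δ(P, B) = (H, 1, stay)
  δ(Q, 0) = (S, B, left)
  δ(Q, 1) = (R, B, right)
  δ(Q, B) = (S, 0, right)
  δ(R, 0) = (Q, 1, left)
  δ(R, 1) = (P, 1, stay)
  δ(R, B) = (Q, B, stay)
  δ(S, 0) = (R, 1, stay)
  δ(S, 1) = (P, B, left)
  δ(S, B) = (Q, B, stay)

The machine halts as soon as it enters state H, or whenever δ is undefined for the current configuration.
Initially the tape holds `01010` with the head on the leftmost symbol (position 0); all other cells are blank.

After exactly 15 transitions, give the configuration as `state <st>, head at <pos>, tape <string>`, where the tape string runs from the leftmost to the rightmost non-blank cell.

state S, head at 0, tape 00010

P | [0]1010   read 0 → write B, move stay, go to S
S | [B]1010   read B → write B, move stay, go to Q
Q | [B]1010   read B → write 0, move right, go to S
S | 0[1]010   read 1 → write B, move left, go to P
P | [0]B010   read 0 → write B, move stay, go to S
S | [B]B010   read B → write B, move stay, go to Q
Q | [B]B010   read B → write 0, move right, go to S
S | 0[B]010   read B → write B, move stay, go to Q
Q | 0[B]010   read B → write 0, move right, go to S
S | 00[0]10   read 0 → write 1, move stay, go to R
R | 00[1]10   read 1 → write 1, move stay, go to P
P | 00[1]10   read 1 → write 0, move left, go to S
S | 0[0]010   read 0 → write 1, move stay, go to R
R | 0[1]010   read 1 → write 1, move stay, go to P
P | 0[1]010   read 1 → write 0, move left, go to S
S | [0]0010
After 15 steps: state S, head at 0, tape 00010.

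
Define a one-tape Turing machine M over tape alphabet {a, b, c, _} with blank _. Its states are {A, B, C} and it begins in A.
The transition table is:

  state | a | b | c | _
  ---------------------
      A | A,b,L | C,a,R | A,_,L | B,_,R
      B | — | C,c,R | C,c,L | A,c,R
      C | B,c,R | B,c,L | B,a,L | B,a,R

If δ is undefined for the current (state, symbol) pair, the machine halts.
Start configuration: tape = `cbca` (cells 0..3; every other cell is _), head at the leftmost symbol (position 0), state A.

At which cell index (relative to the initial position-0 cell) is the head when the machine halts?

state=A head=0 tape=_[c]bca   (A,c)→(A,_,L)
state=A head=-1 tape=[_]_bca   (A,_)→(B,_,R)
state=B head=0 tape=_[_]bca   (B,_)→(A,c,R)
state=A head=1 tape=_c[b]ca   (A,b)→(C,a,R)
state=C head=2 tape=_ca[c]a   (C,c)→(B,a,L)
state=B head=1 tape=_c[a]aa
At halt the head is at cell 1.

1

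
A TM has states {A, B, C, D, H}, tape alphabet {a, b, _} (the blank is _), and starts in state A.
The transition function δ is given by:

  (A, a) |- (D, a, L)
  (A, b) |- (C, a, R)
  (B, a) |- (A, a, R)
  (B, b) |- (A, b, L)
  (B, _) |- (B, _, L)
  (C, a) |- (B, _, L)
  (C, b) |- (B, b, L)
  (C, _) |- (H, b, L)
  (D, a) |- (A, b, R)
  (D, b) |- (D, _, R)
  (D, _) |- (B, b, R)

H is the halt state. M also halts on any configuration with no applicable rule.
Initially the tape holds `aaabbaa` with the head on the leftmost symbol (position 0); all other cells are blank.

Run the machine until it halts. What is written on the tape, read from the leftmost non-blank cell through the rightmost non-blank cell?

b__baa_a

state=A head=0 tape=_[a]aabbaa   (A,a)→(D,a,L)
state=D head=-1 tape=[_]aaabbaa   (D,_)→(B,b,R)
state=B head=0 tape=b[a]aabbaa   (B,a)→(A,a,R)
state=A head=1 tape=ba[a]abbaa   (A,a)→(D,a,L)
state=D head=0 tape=b[a]aabbaa   (D,a)→(A,b,R)
state=A head=1 tape=bb[a]abbaa   (A,a)→(D,a,L)
state=D head=0 tape=b[b]aabbaa   (D,b)→(D,_,R)
state=D head=1 tape=b_[a]abbaa   (D,a)→(A,b,R)
state=A head=2 tape=b_b[a]bbaa   (A,a)→(D,a,L)
state=D head=1 tape=b_[b]abbaa   (D,b)→(D,_,R)
state=D head=2 tape=b__[a]bbaa   (D,a)→(A,b,R)
state=A head=3 tape=b__b[b]baa   (A,b)→(C,a,R)
state=C head=4 tape=b__ba[b]aa   (C,b)→(B,b,L)
state=B head=3 tape=b__b[a]baa   (B,a)→(A,a,R)
state=A head=4 tape=b__ba[b]aa   (A,b)→(C,a,R)
state=C head=5 tape=b__baa[a]a   (C,a)→(B,_,L)
state=B head=4 tape=b__ba[a]_a   (B,a)→(A,a,R)
state=A head=5 tape=b__baa[_]a
The non-blank tape span at halt is b__baa_a.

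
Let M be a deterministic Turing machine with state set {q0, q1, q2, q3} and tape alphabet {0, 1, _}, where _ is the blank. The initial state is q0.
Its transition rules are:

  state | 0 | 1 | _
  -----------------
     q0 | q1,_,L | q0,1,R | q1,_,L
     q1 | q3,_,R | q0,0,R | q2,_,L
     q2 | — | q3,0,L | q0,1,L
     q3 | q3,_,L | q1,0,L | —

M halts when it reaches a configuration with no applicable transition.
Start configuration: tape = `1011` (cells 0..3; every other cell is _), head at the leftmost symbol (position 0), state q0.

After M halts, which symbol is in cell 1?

_

state=q0 head=0 tape=[1]011   (q0,1)→(q0,1,R)
state=q0 head=1 tape=1[0]11   (q0,0)→(q1,_,L)
state=q1 head=0 tape=[1]_11   (q1,1)→(q0,0,R)
state=q0 head=1 tape=0[_]11   (q0,_)→(q1,_,L)
state=q1 head=0 tape=[0]_11   (q1,0)→(q3,_,R)
state=q3 head=1 tape=_[_]11
Cell 1 holds _ when M halts.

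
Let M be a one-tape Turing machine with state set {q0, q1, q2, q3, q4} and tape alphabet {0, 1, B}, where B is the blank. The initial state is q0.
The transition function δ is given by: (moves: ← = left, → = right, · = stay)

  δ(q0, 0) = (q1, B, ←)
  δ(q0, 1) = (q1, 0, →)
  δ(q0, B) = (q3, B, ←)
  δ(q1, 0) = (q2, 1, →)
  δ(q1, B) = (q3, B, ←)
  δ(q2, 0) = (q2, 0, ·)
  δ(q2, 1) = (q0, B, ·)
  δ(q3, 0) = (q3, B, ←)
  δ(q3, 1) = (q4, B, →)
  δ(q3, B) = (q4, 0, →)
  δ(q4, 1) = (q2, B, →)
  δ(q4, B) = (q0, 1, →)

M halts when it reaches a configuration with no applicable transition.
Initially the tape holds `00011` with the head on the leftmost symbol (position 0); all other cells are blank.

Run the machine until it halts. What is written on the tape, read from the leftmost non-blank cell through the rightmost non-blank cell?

state=q0 head=0 tape=BB[0]0011   (q0,0)→(q1,B,←)
state=q1 head=-1 tape=B[B]B0011   (q1,B)→(q3,B,←)
state=q3 head=-2 tape=[B]BB0011   (q3,B)→(q4,0,→)
state=q4 head=-1 tape=0[B]B0011   (q4,B)→(q0,1,→)
state=q0 head=0 tape=01[B]0011   (q0,B)→(q3,B,←)
state=q3 head=-1 tape=0[1]B0011   (q3,1)→(q4,B,→)
state=q4 head=0 tape=0B[B]0011   (q4,B)→(q0,1,→)
state=q0 head=1 tape=0B1[0]011   (q0,0)→(q1,B,←)
state=q1 head=0 tape=0B[1]B011
The non-blank tape span at halt is 0B1B011.

0B1B011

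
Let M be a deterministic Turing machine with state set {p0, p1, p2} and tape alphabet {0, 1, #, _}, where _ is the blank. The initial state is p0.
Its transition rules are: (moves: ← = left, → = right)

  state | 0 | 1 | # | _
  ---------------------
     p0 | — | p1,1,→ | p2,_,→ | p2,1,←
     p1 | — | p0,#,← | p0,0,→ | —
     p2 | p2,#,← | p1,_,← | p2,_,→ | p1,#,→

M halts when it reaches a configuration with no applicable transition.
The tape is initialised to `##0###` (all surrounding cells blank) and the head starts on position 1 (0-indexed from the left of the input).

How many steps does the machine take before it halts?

p0 | #[#]0###__   read # → write _, move →, go to p2
p2 | #_[0]###__   read 0 → write #, move ←, go to p2
p2 | #[_]####__   read _ → write #, move →, go to p1
p1 | ##[#]###__   read # → write 0, move →, go to p0
p0 | ##0[#]##__   read # → write _, move →, go to p2
p2 | ##0_[#]#__   read # → write _, move →, go to p2
p2 | ##0__[#]__   read # → write _, move →, go to p2
p2 | ##0___[_]_   read _ → write #, move →, go to p1
p1 | ##0___#[_]
M halts after 8 transitions.

8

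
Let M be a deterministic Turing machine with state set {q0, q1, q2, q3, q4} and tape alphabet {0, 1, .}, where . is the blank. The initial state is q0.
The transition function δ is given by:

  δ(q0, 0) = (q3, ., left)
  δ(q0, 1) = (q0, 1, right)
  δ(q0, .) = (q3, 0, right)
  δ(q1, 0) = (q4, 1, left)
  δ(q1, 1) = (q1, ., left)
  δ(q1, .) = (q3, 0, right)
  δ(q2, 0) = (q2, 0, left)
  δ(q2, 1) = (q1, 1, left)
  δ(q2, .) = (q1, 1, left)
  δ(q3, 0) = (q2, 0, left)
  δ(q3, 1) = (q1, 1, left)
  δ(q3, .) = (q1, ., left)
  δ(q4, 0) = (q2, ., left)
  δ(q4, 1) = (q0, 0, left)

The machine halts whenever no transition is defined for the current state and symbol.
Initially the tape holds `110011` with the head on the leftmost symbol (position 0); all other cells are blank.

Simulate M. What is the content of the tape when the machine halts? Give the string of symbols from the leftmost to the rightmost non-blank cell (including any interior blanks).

1.1.011

q0 | ..[1]10011   read 1 → write 1, move right, go to q0
q0 | ..1[1]0011   read 1 → write 1, move right, go to q0
q0 | ..11[0]011   read 0 → write ., move left, go to q3
q3 | ..1[1].011   read 1 → write 1, move left, go to q1
q1 | ..[1]1.011   read 1 → write ., move left, go to q1
q1 | .[.].1.011   read . → write 0, move right, go to q3
q3 | .0[.]1.011   read . → write ., move left, go to q1
q1 | .[0].1.011   read 0 → write 1, move left, go to q4
q4 | [.]1.1.011
The non-blank tape span at halt is 1.1.011.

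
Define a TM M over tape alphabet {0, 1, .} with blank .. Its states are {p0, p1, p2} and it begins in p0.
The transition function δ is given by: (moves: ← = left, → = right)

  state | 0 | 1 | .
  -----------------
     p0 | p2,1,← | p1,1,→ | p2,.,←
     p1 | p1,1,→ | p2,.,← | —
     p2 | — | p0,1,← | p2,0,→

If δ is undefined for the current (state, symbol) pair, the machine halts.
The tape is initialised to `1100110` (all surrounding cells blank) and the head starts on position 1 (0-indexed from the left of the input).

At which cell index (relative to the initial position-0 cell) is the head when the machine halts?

p0 | ..1[1]00110   read 1 → write 1, move →, go to p1
p1 | ..11[0]0110   read 0 → write 1, move →, go to p1
p1 | ..111[0]110   read 0 → write 1, move →, go to p1
p1 | ..1111[1]10   read 1 → write ., move ←, go to p2
p2 | ..111[1].10   read 1 → write 1, move ←, go to p0
p0 | ..11[1]1.10   read 1 → write 1, move →, go to p1
p1 | ..111[1].10   read 1 → write ., move ←, go to p2
p2 | ..11[1]..10   read 1 → write 1, move ←, go to p0
p0 | ..1[1]1..10   read 1 → write 1, move →, go to p1
p1 | ..11[1]..10   read 1 → write ., move ←, go to p2
p2 | ..1[1]...10   read 1 → write 1, move ←, go to p0
p0 | ..[1]1...10   read 1 → write 1, move →, go to p1
p1 | ..1[1]...10   read 1 → write ., move ←, go to p2
p2 | ..[1]....10   read 1 → write 1, move ←, go to p0
p0 | .[.]1....10   read . → write ., move ←, go to p2
p2 | [.].1....10   read . → write 0, move →, go to p2
p2 | 0[.]1....10   read . → write 0, move →, go to p2
p2 | 00[1]....10   read 1 → write 1, move ←, go to p0
p0 | 0[0]1....10   read 0 → write 1, move ←, go to p2
p2 | [0]11....10
At halt the head is at cell -2.

-2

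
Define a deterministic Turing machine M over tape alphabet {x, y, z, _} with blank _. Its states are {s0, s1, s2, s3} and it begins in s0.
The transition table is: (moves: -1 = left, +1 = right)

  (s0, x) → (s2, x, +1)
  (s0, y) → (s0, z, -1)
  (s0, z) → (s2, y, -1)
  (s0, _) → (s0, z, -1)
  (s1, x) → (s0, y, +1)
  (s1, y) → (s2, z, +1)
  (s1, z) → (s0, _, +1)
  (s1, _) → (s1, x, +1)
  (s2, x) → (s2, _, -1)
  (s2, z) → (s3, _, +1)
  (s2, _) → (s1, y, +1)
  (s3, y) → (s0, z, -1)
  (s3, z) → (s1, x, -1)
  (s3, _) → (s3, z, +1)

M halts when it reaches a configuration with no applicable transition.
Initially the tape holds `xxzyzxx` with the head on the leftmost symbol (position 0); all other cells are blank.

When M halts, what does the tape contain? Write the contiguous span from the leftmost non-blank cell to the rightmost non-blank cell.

s0 | _[x]xzyzxx   read x → write x, move +1, go to s2
s2 | _x[x]zyzxx   read x → write _, move -1, go to s2
s2 | _[x]_zyzxx   read x → write _, move -1, go to s2
s2 | [_]__zyzxx   read _ → write y, move +1, go to s1
s1 | y[_]_zyzxx   read _ → write x, move +1, go to s1
s1 | yx[_]zyzxx   read _ → write x, move +1, go to s1
s1 | yxx[z]yzxx   read z → write _, move +1, go to s0
s0 | yxx_[y]zxx   read y → write z, move -1, go to s0
s0 | yxx[_]zzxx   read _ → write z, move -1, go to s0
s0 | yx[x]zzzxx   read x → write x, move +1, go to s2
s2 | yxx[z]zzxx   read z → write _, move +1, go to s3
s3 | yxx_[z]zxx   read z → write x, move -1, go to s1
s1 | yxx[_]xzxx   read _ → write x, move +1, go to s1
s1 | yxxx[x]zxx   read x → write y, move +1, go to s0
s0 | yxxxy[z]xx   read z → write y, move -1, go to s2
s2 | yxxx[y]yxx
The non-blank tape span at halt is yxxxyyxx.

yxxxyyxx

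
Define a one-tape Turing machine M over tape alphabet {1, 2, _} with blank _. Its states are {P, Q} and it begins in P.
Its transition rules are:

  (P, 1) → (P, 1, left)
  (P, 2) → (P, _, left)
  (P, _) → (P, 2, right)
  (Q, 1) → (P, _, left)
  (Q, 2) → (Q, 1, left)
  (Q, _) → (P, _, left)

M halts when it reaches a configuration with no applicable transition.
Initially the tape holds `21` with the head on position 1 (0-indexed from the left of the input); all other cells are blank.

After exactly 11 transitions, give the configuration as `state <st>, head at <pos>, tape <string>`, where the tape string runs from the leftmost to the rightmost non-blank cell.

P | __2[1]   read 1 → write 1, move left, go to P
P | __[2]1   read 2 → write _, move left, go to P
P | _[_]_1   read _ → write 2, move right, go to P
P | _2[_]1   read _ → write 2, move right, go to P
P | _22[1]   read 1 → write 1, move left, go to P
P | _2[2]1   read 2 → write _, move left, go to P
P | _[2]_1   read 2 → write _, move left, go to P
P | [_]__1   read _ → write 2, move right, go to P
P | 2[_]_1   read _ → write 2, move right, go to P
P | 22[_]1   read _ → write 2, move right, go to P
P | 222[1]   read 1 → write 1, move left, go to P
P | 22[2]1
After 11 steps: state P, head at 0, tape 2221.

state P, head at 0, tape 2221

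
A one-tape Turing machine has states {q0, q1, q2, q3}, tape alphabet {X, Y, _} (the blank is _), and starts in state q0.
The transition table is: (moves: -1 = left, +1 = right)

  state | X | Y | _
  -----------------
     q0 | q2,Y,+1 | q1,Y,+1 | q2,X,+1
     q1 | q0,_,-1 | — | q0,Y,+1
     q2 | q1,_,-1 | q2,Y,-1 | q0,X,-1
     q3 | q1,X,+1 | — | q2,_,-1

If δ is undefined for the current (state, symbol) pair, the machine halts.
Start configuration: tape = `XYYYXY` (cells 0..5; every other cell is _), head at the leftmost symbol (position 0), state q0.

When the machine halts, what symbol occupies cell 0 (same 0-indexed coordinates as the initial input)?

state=q0 head=0 tape=___[X]YYYXY   (q0,X)→(q2,Y,+1)
state=q2 head=1 tape=___Y[Y]YYXY   (q2,Y)→(q2,Y,-1)
state=q2 head=0 tape=___[Y]YYYXY   (q2,Y)→(q2,Y,-1)
state=q2 head=-1 tape=__[_]YYYYXY   (q2,_)→(q0,X,-1)
state=q0 head=-2 tape=_[_]XYYYYXY   (q0,_)→(q2,X,+1)
state=q2 head=-1 tape=_X[X]YYYYXY   (q2,X)→(q1,_,-1)
state=q1 head=-2 tape=_[X]_YYYYXY   (q1,X)→(q0,_,-1)
state=q0 head=-3 tape=[_]__YYYYXY   (q0,_)→(q2,X,+1)
state=q2 head=-2 tape=X[_]_YYYYXY   (q2,_)→(q0,X,-1)
state=q0 head=-3 tape=[X]X_YYYYXY   (q0,X)→(q2,Y,+1)
state=q2 head=-2 tape=Y[X]_YYYYXY   (q2,X)→(q1,_,-1)
state=q1 head=-3 tape=[Y]__YYYYXY
Cell 0 holds Y when M halts.

Y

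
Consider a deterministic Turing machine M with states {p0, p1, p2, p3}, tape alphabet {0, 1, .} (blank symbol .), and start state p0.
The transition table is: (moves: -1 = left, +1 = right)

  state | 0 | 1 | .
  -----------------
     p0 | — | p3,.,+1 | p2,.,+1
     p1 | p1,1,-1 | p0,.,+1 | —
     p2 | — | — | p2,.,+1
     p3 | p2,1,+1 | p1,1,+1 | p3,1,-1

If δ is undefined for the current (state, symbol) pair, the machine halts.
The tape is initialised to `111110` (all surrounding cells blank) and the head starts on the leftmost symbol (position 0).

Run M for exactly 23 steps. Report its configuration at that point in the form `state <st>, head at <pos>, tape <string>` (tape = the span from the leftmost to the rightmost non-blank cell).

state=p0 head=0 tape=[1]11110..   (p0,1)→(p3,.,+1)
state=p3 head=1 tape=.[1]1110..   (p3,1)→(p1,1,+1)
state=p1 head=2 tape=.1[1]110..   (p1,1)→(p0,.,+1)
state=p0 head=3 tape=.1.[1]10..   (p0,1)→(p3,.,+1)
state=p3 head=4 tape=.1..[1]0..   (p3,1)→(p1,1,+1)
state=p1 head=5 tape=.1..1[0]..   (p1,0)→(p1,1,-1)
state=p1 head=4 tape=.1..[1]1..   (p1,1)→(p0,.,+1)
state=p0 head=5 tape=.1...[1]..   (p0,1)→(p3,.,+1)
state=p3 head=6 tape=.1....[.].   (p3,.)→(p3,1,-1)
state=p3 head=5 tape=.1...[.]1.   (p3,.)→(p3,1,-1)
state=p3 head=4 tape=.1..[.]11.   (p3,.)→(p3,1,-1)
state=p3 head=3 tape=.1.[.]111.   (p3,.)→(p3,1,-1)
state=p3 head=2 tape=.1[.]1111.   (p3,.)→(p3,1,-1)
state=p3 head=1 tape=.[1]11111.   (p3,1)→(p1,1,+1)
state=p1 head=2 tape=.1[1]1111.   (p1,1)→(p0,.,+1)
state=p0 head=3 tape=.1.[1]111.   (p0,1)→(p3,.,+1)
state=p3 head=4 tape=.1..[1]11.   (p3,1)→(p1,1,+1)
state=p1 head=5 tape=.1..1[1]1.   (p1,1)→(p0,.,+1)
state=p0 head=6 tape=.1..1.[1].   (p0,1)→(p3,.,+1)
state=p3 head=7 tape=.1..1..[.]   (p3,.)→(p3,1,-1)
state=p3 head=6 tape=.1..1.[.]1   (p3,.)→(p3,1,-1)
state=p3 head=5 tape=.1..1[.]11   (p3,.)→(p3,1,-1)
state=p3 head=4 tape=.1..[1]111   (p3,1)→(p1,1,+1)
state=p1 head=5 tape=.1..1[1]11
After 23 steps: state p1, head at 5, tape 1..1111.

state p1, head at 5, tape 1..1111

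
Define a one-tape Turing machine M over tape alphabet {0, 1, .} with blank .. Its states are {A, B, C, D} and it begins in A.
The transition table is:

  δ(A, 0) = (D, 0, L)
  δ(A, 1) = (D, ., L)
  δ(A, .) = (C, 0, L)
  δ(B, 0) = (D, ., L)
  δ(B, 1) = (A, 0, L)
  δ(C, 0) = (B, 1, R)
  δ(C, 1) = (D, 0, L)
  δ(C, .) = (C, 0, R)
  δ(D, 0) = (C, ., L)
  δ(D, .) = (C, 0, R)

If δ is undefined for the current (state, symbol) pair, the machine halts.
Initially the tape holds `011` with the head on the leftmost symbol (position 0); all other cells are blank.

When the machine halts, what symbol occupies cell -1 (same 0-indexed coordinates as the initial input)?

state=A head=0 tape=..[0]11   (A,0)→(D,0,L)
state=D head=-1 tape=.[.]011   (D,.)→(C,0,R)
state=C head=0 tape=.0[0]11   (C,0)→(B,1,R)
state=B head=1 tape=.01[1]1   (B,1)→(A,0,L)
state=A head=0 tape=.0[1]01   (A,1)→(D,.,L)
state=D head=-1 tape=.[0].01   (D,0)→(C,.,L)
state=C head=-2 tape=[.]..01   (C,.)→(C,0,R)
state=C head=-1 tape=0[.].01   (C,.)→(C,0,R)
state=C head=0 tape=00[.]01   (C,.)→(C,0,R)
state=C head=1 tape=000[0]1   (C,0)→(B,1,R)
state=B head=2 tape=0001[1]   (B,1)→(A,0,L)
state=A head=1 tape=000[1]0   (A,1)→(D,.,L)
state=D head=0 tape=00[0].0   (D,0)→(C,.,L)
state=C head=-1 tape=0[0]..0   (C,0)→(B,1,R)
state=B head=0 tape=01[.].0
Cell -1 holds 1 when M halts.

1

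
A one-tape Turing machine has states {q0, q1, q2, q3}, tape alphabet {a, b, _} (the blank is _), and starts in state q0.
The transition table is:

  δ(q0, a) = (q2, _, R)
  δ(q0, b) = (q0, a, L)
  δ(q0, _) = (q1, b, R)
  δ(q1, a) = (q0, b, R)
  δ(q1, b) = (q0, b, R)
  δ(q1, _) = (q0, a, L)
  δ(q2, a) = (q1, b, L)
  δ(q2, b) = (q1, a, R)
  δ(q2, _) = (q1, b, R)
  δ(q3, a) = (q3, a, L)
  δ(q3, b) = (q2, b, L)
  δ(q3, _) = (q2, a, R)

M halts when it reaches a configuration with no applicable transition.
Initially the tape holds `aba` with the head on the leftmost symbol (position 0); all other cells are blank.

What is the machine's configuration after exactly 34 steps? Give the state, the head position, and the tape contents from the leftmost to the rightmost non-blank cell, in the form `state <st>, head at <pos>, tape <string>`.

q0 | ___[a]ba__   read a → write _, move R, go to q2
q2 | ____[b]a__   read b → write a, move R, go to q1
q1 | ____a[a]__   read a → write b, move R, go to q0
q0 | ____ab[_]_   read _ → write b, move R, go to q1
q1 | ____abb[_]   read _ → write a, move L, go to q0
q0 | ____ab[b]a   read b → write a, move L, go to q0
q0 | ____a[b]aa   read b → write a, move L, go to q0
q0 | ____[a]aaa   read a → write _, move R, go to q2
q2 | _____[a]aa   read a → write b, move L, go to q1
q1 | ____[_]baa   read _ → write a, move L, go to q0
q0 | ___[_]abaa   read _ → write b, move R, go to q1
q1 | ___b[a]baa   read a → write b, move R, go to q0
q0 | ___bb[b]aa   read b → write a, move L, go to q0
q0 | ___b[b]aaa   read b → write a, move L, go to q0
q0 | ___[b]aaaa   read b → write a, move L, go to q0
q0 | __[_]aaaaa   read _ → write b, move R, go to q1
q1 | __b[a]aaaa   read a → write b, move R, go to q0
q0 | __bb[a]aaa   read a → write _, move R, go to q2
q2 | __bb_[a]aa   read a → write b, move L, go to q1
q1 | __bb[_]baa   read _ → write a, move L, go to q0
q0 | __b[b]abaa   read b → write a, move L, go to q0
q0 | __[b]aabaa   read b → write a, move L, go to q0
q0 | _[_]aaabaa   read _ → write b, move R, go to q1
q1 | _b[a]aabaa   read a → write b, move R, go to q0
q0 | _bb[a]abaa   read a → write _, move R, go to q2
q2 | _bb_[a]baa   read a → write b, move L, go to q1
q1 | _bb[_]bbaa   read _ → write a, move L, go to q0
q0 | _b[b]abbaa   read b → write a, move L, go to q0
q0 | _[b]aabbaa   read b → write a, move L, go to q0
q0 | [_]aaabbaa   read _ → write b, move R, go to q1
q1 | b[a]aabbaa   read a → write b, move R, go to q0
q0 | bb[a]abbaa   read a → write _, move R, go to q2
q2 | bb_[a]bbaa   read a → write b, move L, go to q1
q1 | bb[_]bbbaa   read _ → write a, move L, go to q0
q0 | b[b]abbbaa
After 34 steps: state q0, head at -2, tape bbabbbaa.

state q0, head at -2, tape bbabbbaa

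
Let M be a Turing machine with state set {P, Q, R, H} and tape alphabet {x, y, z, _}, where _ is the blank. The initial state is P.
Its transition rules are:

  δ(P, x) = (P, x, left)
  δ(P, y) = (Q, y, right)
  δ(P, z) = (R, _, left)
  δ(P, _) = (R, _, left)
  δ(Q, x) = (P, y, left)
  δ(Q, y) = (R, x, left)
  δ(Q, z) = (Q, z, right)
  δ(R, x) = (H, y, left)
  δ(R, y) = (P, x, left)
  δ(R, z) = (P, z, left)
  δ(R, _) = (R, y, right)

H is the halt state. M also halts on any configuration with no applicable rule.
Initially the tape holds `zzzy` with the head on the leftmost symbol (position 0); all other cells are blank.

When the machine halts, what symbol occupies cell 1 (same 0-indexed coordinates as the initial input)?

_

state=P head=0 tape=___[z]zzy   (P,z)→(R,_,left)
state=R head=-1 tape=__[_]_zzy   (R,_)→(R,y,right)
state=R head=0 tape=__y[_]zzy   (R,_)→(R,y,right)
state=R head=1 tape=__yy[z]zy   (R,z)→(P,z,left)
state=P head=0 tape=__y[y]zzy   (P,y)→(Q,y,right)
state=Q head=1 tape=__yy[z]zy   (Q,z)→(Q,z,right)
state=Q head=2 tape=__yyz[z]y   (Q,z)→(Q,z,right)
state=Q head=3 tape=__yyzz[y]   (Q,y)→(R,x,left)
state=R head=2 tape=__yyz[z]x   (R,z)→(P,z,left)
state=P head=1 tape=__yy[z]zx   (P,z)→(R,_,left)
state=R head=0 tape=__y[y]_zx   (R,y)→(P,x,left)
state=P head=-1 tape=__[y]x_zx   (P,y)→(Q,y,right)
state=Q head=0 tape=__y[x]_zx   (Q,x)→(P,y,left)
state=P head=-1 tape=__[y]y_zx   (P,y)→(Q,y,right)
state=Q head=0 tape=__y[y]_zx   (Q,y)→(R,x,left)
state=R head=-1 tape=__[y]x_zx   (R,y)→(P,x,left)
state=P head=-2 tape=_[_]xx_zx   (P,_)→(R,_,left)
state=R head=-3 tape=[_]_xx_zx   (R,_)→(R,y,right)
state=R head=-2 tape=y[_]xx_zx   (R,_)→(R,y,right)
state=R head=-1 tape=yy[x]x_zx   (R,x)→(H,y,left)
state=H head=-2 tape=y[y]yx_zx
Cell 1 holds _ when M halts.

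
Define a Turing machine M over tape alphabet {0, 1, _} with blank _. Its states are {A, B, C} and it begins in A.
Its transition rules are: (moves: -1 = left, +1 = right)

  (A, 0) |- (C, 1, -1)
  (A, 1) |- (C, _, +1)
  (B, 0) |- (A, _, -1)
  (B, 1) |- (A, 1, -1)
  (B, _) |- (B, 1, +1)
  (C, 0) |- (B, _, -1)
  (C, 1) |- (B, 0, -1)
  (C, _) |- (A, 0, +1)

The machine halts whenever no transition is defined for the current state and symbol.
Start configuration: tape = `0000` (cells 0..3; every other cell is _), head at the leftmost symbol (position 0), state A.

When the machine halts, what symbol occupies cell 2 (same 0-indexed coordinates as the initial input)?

_

A | _[0]000_   read 0 → write 1, move -1, go to C
C | [_]1000_   read _ → write 0, move +1, go to A
A | 0[1]000_   read 1 → write _, move +1, go to C
C | 0_[0]00_   read 0 → write _, move -1, go to B
B | 0[_]_00_   read _ → write 1, move +1, go to B
B | 01[_]00_   read _ → write 1, move +1, go to B
B | 011[0]0_   read 0 → write _, move -1, go to A
A | 01[1]_0_   read 1 → write _, move +1, go to C
C | 01_[_]0_   read _ → write 0, move +1, go to A
A | 01_0[0]_   read 0 → write 1, move -1, go to C
C | 01_[0]1_   read 0 → write _, move -1, go to B
B | 01[_]_1_   read _ → write 1, move +1, go to B
B | 011[_]1_   read _ → write 1, move +1, go to B
B | 0111[1]_   read 1 → write 1, move -1, go to A
A | 011[1]1_   read 1 → write _, move +1, go to C
C | 011_[1]_   read 1 → write 0, move -1, go to B
B | 011[_]0_   read _ → write 1, move +1, go to B
B | 0111[0]_   read 0 → write _, move -1, go to A
A | 011[1]__   read 1 → write _, move +1, go to C
C | 011_[_]_   read _ → write 0, move +1, go to A
A | 011_0[_]
Cell 2 holds _ when M halts.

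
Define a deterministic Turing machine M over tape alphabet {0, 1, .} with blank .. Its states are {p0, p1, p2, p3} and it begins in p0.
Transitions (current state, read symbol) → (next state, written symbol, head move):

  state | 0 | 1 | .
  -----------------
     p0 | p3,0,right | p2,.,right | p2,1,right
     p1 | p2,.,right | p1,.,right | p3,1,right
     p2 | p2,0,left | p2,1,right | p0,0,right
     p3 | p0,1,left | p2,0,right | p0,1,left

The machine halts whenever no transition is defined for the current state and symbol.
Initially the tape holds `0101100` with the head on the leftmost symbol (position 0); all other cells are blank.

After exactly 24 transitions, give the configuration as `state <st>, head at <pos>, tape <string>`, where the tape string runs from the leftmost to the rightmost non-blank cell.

state=p0 head=0 tape=...[0]101100   (p0,0)→(p3,0,right)
state=p3 head=1 tape=...0[1]01100   (p3,1)→(p2,0,right)
state=p2 head=2 tape=...00[0]1100   (p2,0)→(p2,0,left)
state=p2 head=1 tape=...0[0]01100   (p2,0)→(p2,0,left)
state=p2 head=0 tape=...[0]001100   (p2,0)→(p2,0,left)
state=p2 head=-1 tape=..[.]0001100   (p2,.)→(p0,0,right)
state=p0 head=0 tape=..0[0]001100   (p0,0)→(p3,0,right)
state=p3 head=1 tape=..00[0]01100   (p3,0)→(p0,1,left)
state=p0 head=0 tape=..0[0]101100   (p0,0)→(p3,0,right)
state=p3 head=1 tape=..00[1]01100   (p3,1)→(p2,0,right)
state=p2 head=2 tape=..000[0]1100   (p2,0)→(p2,0,left)
state=p2 head=1 tape=..00[0]01100   (p2,0)→(p2,0,left)
state=p2 head=0 tape=..0[0]001100   (p2,0)→(p2,0,left)
state=p2 head=-1 tape=..[0]0001100   (p2,0)→(p2,0,left)
state=p2 head=-2 tape=.[.]00001100   (p2,.)→(p0,0,right)
state=p0 head=-1 tape=.0[0]0001100   (p0,0)→(p3,0,right)
state=p3 head=0 tape=.00[0]001100   (p3,0)→(p0,1,left)
state=p0 head=-1 tape=.0[0]1001100   (p0,0)→(p3,0,right)
state=p3 head=0 tape=.00[1]001100   (p3,1)→(p2,0,right)
state=p2 head=1 tape=.000[0]01100   (p2,0)→(p2,0,left)
state=p2 head=0 tape=.00[0]001100   (p2,0)→(p2,0,left)
state=p2 head=-1 tape=.0[0]0001100   (p2,0)→(p2,0,left)
state=p2 head=-2 tape=.[0]00001100   (p2,0)→(p2,0,left)
state=p2 head=-3 tape=[.]000001100   (p2,.)→(p0,0,right)
state=p0 head=-2 tape=0[0]00001100
After 24 steps: state p0, head at -2, tape 0000001100.

state p0, head at -2, tape 0000001100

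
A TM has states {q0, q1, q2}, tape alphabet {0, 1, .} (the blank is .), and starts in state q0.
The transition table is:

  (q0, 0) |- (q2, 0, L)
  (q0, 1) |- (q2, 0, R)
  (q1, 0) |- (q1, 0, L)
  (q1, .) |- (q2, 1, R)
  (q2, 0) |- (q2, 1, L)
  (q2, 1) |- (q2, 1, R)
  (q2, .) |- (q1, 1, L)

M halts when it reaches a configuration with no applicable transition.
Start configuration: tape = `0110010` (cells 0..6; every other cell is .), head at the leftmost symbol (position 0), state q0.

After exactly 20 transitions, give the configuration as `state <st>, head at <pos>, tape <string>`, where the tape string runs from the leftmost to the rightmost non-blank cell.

state q1, head at 6, tape 1111111111

state=q0 head=0 tape=..[0]110010.   (q0,0)→(q2,0,L)
state=q2 head=-1 tape=.[.]0110010.   (q2,.)→(q1,1,L)
state=q1 head=-2 tape=[.]10110010.   (q1,.)→(q2,1,R)
state=q2 head=-1 tape=1[1]0110010.   (q2,1)→(q2,1,R)
state=q2 head=0 tape=11[0]110010.   (q2,0)→(q2,1,L)
state=q2 head=-1 tape=1[1]1110010.   (q2,1)→(q2,1,R)
state=q2 head=0 tape=11[1]110010.   (q2,1)→(q2,1,R)
state=q2 head=1 tape=111[1]10010.   (q2,1)→(q2,1,R)
state=q2 head=2 tape=1111[1]0010.   (q2,1)→(q2,1,R)
state=q2 head=3 tape=11111[0]010.   (q2,0)→(q2,1,L)
state=q2 head=2 tape=1111[1]1010.   (q2,1)→(q2,1,R)
state=q2 head=3 tape=11111[1]010.   (q2,1)→(q2,1,R)
state=q2 head=4 tape=111111[0]10.   (q2,0)→(q2,1,L)
state=q2 head=3 tape=11111[1]110.   (q2,1)→(q2,1,R)
state=q2 head=4 tape=111111[1]10.   (q2,1)→(q2,1,R)
state=q2 head=5 tape=1111111[1]0.   (q2,1)→(q2,1,R)
state=q2 head=6 tape=11111111[0].   (q2,0)→(q2,1,L)
state=q2 head=5 tape=1111111[1]1.   (q2,1)→(q2,1,R)
state=q2 head=6 tape=11111111[1].   (q2,1)→(q2,1,R)
state=q2 head=7 tape=111111111[.]   (q2,.)→(q1,1,L)
state=q1 head=6 tape=11111111[1]1
After 20 steps: state q1, head at 6, tape 1111111111.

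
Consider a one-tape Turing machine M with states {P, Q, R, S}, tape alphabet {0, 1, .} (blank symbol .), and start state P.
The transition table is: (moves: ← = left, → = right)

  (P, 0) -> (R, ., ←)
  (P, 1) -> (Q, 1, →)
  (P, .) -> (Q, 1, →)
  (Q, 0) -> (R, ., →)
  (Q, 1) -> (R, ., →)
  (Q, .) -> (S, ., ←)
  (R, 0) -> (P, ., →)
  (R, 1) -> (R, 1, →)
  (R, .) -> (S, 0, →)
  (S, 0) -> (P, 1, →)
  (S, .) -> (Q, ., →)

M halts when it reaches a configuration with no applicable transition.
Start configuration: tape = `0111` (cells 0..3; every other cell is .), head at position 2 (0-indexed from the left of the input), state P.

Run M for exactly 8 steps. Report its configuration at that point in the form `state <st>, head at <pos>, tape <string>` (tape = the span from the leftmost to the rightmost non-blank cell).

state=P head=2 tape=01[1]1...   (P,1)→(Q,1,→)
state=Q head=3 tape=011[1]...   (Q,1)→(R,.,→)
state=R head=4 tape=011.[.]..   (R,.)→(S,0,→)
state=S head=5 tape=011.0[.].   (S,.)→(Q,.,→)
state=Q head=6 tape=011.0.[.]   (Q,.)→(S,.,←)
state=S head=5 tape=011.0[.].   (S,.)→(Q,.,→)
state=Q head=6 tape=011.0.[.]   (Q,.)→(S,.,←)
state=S head=5 tape=011.0[.].   (S,.)→(Q,.,→)
state=Q head=6 tape=011.0.[.]
After 8 steps: state Q, head at 6, tape 011.0.

state Q, head at 6, tape 011.0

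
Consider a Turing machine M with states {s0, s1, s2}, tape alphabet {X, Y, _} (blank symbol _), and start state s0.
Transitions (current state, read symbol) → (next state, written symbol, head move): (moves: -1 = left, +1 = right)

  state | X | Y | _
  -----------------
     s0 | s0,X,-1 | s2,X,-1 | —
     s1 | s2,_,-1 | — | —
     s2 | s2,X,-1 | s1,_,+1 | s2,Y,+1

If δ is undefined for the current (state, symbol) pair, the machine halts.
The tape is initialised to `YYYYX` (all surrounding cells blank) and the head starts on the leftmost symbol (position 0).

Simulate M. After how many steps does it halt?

state=s0 head=0 tape=_[Y]YYYX   (s0,Y)→(s2,X,-1)
state=s2 head=-1 tape=[_]XYYYX   (s2,_)→(s2,Y,+1)
state=s2 head=0 tape=Y[X]YYYX   (s2,X)→(s2,X,-1)
state=s2 head=-1 tape=[Y]XYYYX   (s2,Y)→(s1,_,+1)
state=s1 head=0 tape=_[X]YYYX   (s1,X)→(s2,_,-1)
state=s2 head=-1 tape=[_]_YYYX   (s2,_)→(s2,Y,+1)
state=s2 head=0 tape=Y[_]YYYX   (s2,_)→(s2,Y,+1)
state=s2 head=1 tape=YY[Y]YYX   (s2,Y)→(s1,_,+1)
state=s1 head=2 tape=YY_[Y]YX
M halts after 8 transitions.

8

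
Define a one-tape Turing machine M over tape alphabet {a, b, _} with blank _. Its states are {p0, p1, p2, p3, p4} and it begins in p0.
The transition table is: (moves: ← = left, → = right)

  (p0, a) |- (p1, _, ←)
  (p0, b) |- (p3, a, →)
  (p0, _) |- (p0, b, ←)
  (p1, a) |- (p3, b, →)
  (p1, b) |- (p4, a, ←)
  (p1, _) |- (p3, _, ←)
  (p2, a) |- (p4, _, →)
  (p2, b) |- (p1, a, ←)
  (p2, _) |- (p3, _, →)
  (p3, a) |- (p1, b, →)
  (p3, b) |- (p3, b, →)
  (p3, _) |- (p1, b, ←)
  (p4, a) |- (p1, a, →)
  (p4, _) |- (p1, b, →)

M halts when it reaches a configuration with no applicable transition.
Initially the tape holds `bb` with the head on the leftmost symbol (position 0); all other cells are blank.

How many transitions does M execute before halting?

p0 | [b]b__   read b → write a, move →, go to p3
p3 | a[b]__   read b → write b, move →, go to p3
p3 | ab[_]_   read _ → write b, move ←, go to p1
p1 | a[b]b_   read b → write a, move ←, go to p4
p4 | [a]ab_   read a → write a, move →, go to p1
p1 | a[a]b_   read a → write b, move →, go to p3
p3 | ab[b]_   read b → write b, move →, go to p3
p3 | abb[_]   read _ → write b, move ←, go to p1
p1 | ab[b]b   read b → write a, move ←, go to p4
p4 | a[b]ab
M halts after 9 transitions.

9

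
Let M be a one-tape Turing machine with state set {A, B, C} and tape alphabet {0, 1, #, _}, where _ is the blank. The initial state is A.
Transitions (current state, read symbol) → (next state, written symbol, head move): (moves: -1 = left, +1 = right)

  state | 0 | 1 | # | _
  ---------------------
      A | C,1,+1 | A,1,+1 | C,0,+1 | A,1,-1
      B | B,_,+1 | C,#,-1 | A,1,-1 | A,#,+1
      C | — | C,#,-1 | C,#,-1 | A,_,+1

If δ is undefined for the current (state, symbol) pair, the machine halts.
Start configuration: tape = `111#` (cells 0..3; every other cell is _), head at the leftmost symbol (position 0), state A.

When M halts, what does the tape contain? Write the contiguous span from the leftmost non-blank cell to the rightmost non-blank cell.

0####1

A | _[1]11#__   read 1 → write 1, move +1, go to A
A | _1[1]1#__   read 1 → write 1, move +1, go to A
A | _11[1]#__   read 1 → write 1, move +1, go to A
A | _111[#]__   read # → write 0, move +1, go to C
C | _1110[_]_   read _ → write _, move +1, go to A
A | _1110_[_]   read _ → write 1, move -1, go to A
A | _1110[_]1   read _ → write 1, move -1, go to A
A | _111[0]11   read 0 → write 1, move +1, go to C
C | _1111[1]1   read 1 → write #, move -1, go to C
C | _111[1]#1   read 1 → write #, move -1, go to C
C | _11[1]##1   read 1 → write #, move -1, go to C
C | _1[1]###1   read 1 → write #, move -1, go to C
C | _[1]####1   read 1 → write #, move -1, go to C
C | [_]#####1   read _ → write _, move +1, go to A
A | _[#]####1   read # → write 0, move +1, go to C
C | _0[#]###1   read # → write #, move -1, go to C
C | _[0]####1
The non-blank tape span at halt is 0####1.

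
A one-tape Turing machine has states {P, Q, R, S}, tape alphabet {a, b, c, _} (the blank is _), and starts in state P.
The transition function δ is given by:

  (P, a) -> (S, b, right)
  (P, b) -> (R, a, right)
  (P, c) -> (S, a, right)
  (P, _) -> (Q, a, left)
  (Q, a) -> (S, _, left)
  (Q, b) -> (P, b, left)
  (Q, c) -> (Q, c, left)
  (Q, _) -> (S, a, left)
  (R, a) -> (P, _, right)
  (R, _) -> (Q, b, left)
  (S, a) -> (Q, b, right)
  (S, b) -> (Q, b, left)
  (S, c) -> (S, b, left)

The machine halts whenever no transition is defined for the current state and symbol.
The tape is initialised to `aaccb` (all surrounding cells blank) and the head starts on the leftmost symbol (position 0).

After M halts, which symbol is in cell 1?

b

state=P head=0 tape=[a]accb   (P,a)→(S,b,right)
state=S head=1 tape=b[a]ccb   (S,a)→(Q,b,right)
state=Q head=2 tape=bb[c]cb   (Q,c)→(Q,c,left)
state=Q head=1 tape=b[b]ccb   (Q,b)→(P,b,left)
state=P head=0 tape=[b]bccb   (P,b)→(R,a,right)
state=R head=1 tape=a[b]ccb
Cell 1 holds b when M halts.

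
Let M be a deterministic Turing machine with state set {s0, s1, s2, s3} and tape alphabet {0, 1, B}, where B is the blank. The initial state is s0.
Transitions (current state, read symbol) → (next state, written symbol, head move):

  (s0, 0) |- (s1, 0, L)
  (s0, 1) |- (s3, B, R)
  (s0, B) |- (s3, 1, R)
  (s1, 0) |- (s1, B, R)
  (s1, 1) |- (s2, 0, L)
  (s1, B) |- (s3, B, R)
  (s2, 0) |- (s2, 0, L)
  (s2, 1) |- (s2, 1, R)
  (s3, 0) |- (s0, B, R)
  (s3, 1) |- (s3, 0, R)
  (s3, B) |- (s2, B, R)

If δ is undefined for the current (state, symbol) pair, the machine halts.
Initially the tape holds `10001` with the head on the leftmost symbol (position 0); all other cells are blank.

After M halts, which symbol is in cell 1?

B

s0 | [1]0001BB   read 1 → write B, move R, go to s3
s3 | B[0]001BB   read 0 → write B, move R, go to s0
s0 | BB[0]01BB   read 0 → write 0, move L, go to s1
s1 | B[B]001BB   read B → write B, move R, go to s3
s3 | BB[0]01BB   read 0 → write B, move R, go to s0
s0 | BBB[0]1BB   read 0 → write 0, move L, go to s1
s1 | BB[B]01BB   read B → write B, move R, go to s3
s3 | BBB[0]1BB   read 0 → write B, move R, go to s0
s0 | BBBB[1]BB   read 1 → write B, move R, go to s3
s3 | BBBBB[B]B   read B → write B, move R, go to s2
s2 | BBBBBB[B]
Cell 1 holds B when M halts.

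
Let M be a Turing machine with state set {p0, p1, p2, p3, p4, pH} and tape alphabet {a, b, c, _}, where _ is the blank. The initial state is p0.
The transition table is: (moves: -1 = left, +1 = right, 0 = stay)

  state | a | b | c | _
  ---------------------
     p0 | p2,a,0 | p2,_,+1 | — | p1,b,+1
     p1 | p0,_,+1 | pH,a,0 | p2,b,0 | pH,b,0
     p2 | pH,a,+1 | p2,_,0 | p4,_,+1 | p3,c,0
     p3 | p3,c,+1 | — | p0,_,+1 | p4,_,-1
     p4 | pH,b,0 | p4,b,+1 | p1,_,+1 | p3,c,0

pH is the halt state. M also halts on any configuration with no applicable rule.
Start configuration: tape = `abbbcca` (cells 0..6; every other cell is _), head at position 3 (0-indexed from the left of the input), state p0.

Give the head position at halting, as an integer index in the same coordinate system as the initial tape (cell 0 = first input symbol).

state=p0 head=3 tape=abb[b]cca__   (p0,b)→(p2,_,+1)
state=p2 head=4 tape=abb_[c]ca__   (p2,c)→(p4,_,+1)
state=p4 head=5 tape=abb__[c]a__   (p4,c)→(p1,_,+1)
state=p1 head=6 tape=abb___[a]__   (p1,a)→(p0,_,+1)
state=p0 head=7 tape=abb____[_]_   (p0,_)→(p1,b,+1)
state=p1 head=8 tape=abb____b[_]   (p1,_)→(pH,b,0)
state=pH head=8 tape=abb____b[b]
At halt the head is at cell 8.

8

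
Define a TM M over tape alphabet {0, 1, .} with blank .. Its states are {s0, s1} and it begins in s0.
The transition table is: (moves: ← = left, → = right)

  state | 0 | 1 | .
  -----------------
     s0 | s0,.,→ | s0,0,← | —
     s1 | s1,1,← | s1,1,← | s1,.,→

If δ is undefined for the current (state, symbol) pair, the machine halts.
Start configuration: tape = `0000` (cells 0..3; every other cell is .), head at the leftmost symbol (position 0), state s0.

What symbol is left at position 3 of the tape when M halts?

.

s0 | [0]000.   read 0 → write ., move →, go to s0
s0 | .[0]00.   read 0 → write ., move →, go to s0
s0 | ..[0]0.   read 0 → write ., move →, go to s0
s0 | ...[0].   read 0 → write ., move →, go to s0
s0 | ....[.]
Cell 3 holds . when M halts.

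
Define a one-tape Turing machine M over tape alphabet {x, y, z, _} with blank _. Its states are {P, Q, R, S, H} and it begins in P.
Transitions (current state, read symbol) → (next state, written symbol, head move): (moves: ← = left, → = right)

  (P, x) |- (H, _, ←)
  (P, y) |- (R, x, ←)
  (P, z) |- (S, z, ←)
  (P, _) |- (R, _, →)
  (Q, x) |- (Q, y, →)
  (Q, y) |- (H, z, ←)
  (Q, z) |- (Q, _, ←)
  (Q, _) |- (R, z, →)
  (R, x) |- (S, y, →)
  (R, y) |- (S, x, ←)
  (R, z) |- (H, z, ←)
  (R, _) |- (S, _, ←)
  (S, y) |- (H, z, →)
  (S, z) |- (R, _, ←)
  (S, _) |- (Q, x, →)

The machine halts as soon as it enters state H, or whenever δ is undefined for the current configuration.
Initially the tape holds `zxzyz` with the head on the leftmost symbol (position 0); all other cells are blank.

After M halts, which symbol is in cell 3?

state=P head=0 tape=__[z]xzyz   (P,z)→(S,z,←)
state=S head=-1 tape=_[_]zxzyz   (S,_)→(Q,x,→)
state=Q head=0 tape=_x[z]xzyz   (Q,z)→(Q,_,←)
state=Q head=-1 tape=_[x]_xzyz   (Q,x)→(Q,y,→)
state=Q head=0 tape=_y[_]xzyz   (Q,_)→(R,z,→)
state=R head=1 tape=_yz[x]zyz   (R,x)→(S,y,→)
state=S head=2 tape=_yzy[z]yz   (S,z)→(R,_,←)
state=R head=1 tape=_yz[y]_yz   (R,y)→(S,x,←)
state=S head=0 tape=_y[z]x_yz   (S,z)→(R,_,←)
state=R head=-1 tape=_[y]_x_yz   (R,y)→(S,x,←)
state=S head=-2 tape=[_]x_x_yz   (S,_)→(Q,x,→)
state=Q head=-1 tape=x[x]_x_yz   (Q,x)→(Q,y,→)
state=Q head=0 tape=xy[_]x_yz   (Q,_)→(R,z,→)
state=R head=1 tape=xyz[x]_yz   (R,x)→(S,y,→)
state=S head=2 tape=xyzy[_]yz   (S,_)→(Q,x,→)
state=Q head=3 tape=xyzyx[y]z   (Q,y)→(H,z,←)
state=H head=2 tape=xyzy[x]zz
Cell 3 holds z when M halts.

z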